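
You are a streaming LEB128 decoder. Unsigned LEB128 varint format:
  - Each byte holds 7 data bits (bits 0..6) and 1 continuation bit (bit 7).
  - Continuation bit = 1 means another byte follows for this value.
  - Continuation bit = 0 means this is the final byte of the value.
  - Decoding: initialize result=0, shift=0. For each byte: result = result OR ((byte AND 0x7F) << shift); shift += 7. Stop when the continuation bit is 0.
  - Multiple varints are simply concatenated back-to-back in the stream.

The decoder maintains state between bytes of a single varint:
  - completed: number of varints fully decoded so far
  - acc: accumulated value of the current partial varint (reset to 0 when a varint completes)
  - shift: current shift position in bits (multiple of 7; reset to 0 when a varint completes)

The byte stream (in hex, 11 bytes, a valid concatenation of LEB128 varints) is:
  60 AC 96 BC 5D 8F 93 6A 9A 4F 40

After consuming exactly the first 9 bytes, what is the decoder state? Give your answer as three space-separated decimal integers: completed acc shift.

Answer: 3 26 7

Derivation:
byte[0]=0x60 cont=0 payload=0x60: varint #1 complete (value=96); reset -> completed=1 acc=0 shift=0
byte[1]=0xAC cont=1 payload=0x2C: acc |= 44<<0 -> completed=1 acc=44 shift=7
byte[2]=0x96 cont=1 payload=0x16: acc |= 22<<7 -> completed=1 acc=2860 shift=14
byte[3]=0xBC cont=1 payload=0x3C: acc |= 60<<14 -> completed=1 acc=985900 shift=21
byte[4]=0x5D cont=0 payload=0x5D: varint #2 complete (value=196021036); reset -> completed=2 acc=0 shift=0
byte[5]=0x8F cont=1 payload=0x0F: acc |= 15<<0 -> completed=2 acc=15 shift=7
byte[6]=0x93 cont=1 payload=0x13: acc |= 19<<7 -> completed=2 acc=2447 shift=14
byte[7]=0x6A cont=0 payload=0x6A: varint #3 complete (value=1739151); reset -> completed=3 acc=0 shift=0
byte[8]=0x9A cont=1 payload=0x1A: acc |= 26<<0 -> completed=3 acc=26 shift=7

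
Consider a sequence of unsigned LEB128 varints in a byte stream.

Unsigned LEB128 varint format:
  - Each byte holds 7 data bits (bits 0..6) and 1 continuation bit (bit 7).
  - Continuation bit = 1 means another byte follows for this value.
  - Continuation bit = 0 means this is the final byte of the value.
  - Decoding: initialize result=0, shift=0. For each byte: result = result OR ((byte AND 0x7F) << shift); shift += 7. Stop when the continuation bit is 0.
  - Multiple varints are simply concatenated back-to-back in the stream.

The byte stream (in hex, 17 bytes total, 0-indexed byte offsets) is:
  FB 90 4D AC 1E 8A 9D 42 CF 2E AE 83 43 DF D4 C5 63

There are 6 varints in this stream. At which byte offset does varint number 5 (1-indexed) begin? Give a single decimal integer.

Answer: 10

Derivation:
  byte[0]=0xFB cont=1 payload=0x7B=123: acc |= 123<<0 -> acc=123 shift=7
  byte[1]=0x90 cont=1 payload=0x10=16: acc |= 16<<7 -> acc=2171 shift=14
  byte[2]=0x4D cont=0 payload=0x4D=77: acc |= 77<<14 -> acc=1263739 shift=21 [end]
Varint 1: bytes[0:3] = FB 90 4D -> value 1263739 (3 byte(s))
  byte[3]=0xAC cont=1 payload=0x2C=44: acc |= 44<<0 -> acc=44 shift=7
  byte[4]=0x1E cont=0 payload=0x1E=30: acc |= 30<<7 -> acc=3884 shift=14 [end]
Varint 2: bytes[3:5] = AC 1E -> value 3884 (2 byte(s))
  byte[5]=0x8A cont=1 payload=0x0A=10: acc |= 10<<0 -> acc=10 shift=7
  byte[6]=0x9D cont=1 payload=0x1D=29: acc |= 29<<7 -> acc=3722 shift=14
  byte[7]=0x42 cont=0 payload=0x42=66: acc |= 66<<14 -> acc=1085066 shift=21 [end]
Varint 3: bytes[5:8] = 8A 9D 42 -> value 1085066 (3 byte(s))
  byte[8]=0xCF cont=1 payload=0x4F=79: acc |= 79<<0 -> acc=79 shift=7
  byte[9]=0x2E cont=0 payload=0x2E=46: acc |= 46<<7 -> acc=5967 shift=14 [end]
Varint 4: bytes[8:10] = CF 2E -> value 5967 (2 byte(s))
  byte[10]=0xAE cont=1 payload=0x2E=46: acc |= 46<<0 -> acc=46 shift=7
  byte[11]=0x83 cont=1 payload=0x03=3: acc |= 3<<7 -> acc=430 shift=14
  byte[12]=0x43 cont=0 payload=0x43=67: acc |= 67<<14 -> acc=1098158 shift=21 [end]
Varint 5: bytes[10:13] = AE 83 43 -> value 1098158 (3 byte(s))
  byte[13]=0xDF cont=1 payload=0x5F=95: acc |= 95<<0 -> acc=95 shift=7
  byte[14]=0xD4 cont=1 payload=0x54=84: acc |= 84<<7 -> acc=10847 shift=14
  byte[15]=0xC5 cont=1 payload=0x45=69: acc |= 69<<14 -> acc=1141343 shift=21
  byte[16]=0x63 cont=0 payload=0x63=99: acc |= 99<<21 -> acc=208759391 shift=28 [end]
Varint 6: bytes[13:17] = DF D4 C5 63 -> value 208759391 (4 byte(s))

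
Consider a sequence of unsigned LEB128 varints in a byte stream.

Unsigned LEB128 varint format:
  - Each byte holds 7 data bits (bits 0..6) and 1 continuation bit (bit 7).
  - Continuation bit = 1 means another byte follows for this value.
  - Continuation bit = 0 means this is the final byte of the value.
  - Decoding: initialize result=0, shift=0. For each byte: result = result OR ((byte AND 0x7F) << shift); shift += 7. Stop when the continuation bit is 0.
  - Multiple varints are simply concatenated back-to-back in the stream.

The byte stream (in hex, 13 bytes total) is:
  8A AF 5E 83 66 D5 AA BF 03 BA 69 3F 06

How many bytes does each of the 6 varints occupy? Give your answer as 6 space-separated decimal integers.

  byte[0]=0x8A cont=1 payload=0x0A=10: acc |= 10<<0 -> acc=10 shift=7
  byte[1]=0xAF cont=1 payload=0x2F=47: acc |= 47<<7 -> acc=6026 shift=14
  byte[2]=0x5E cont=0 payload=0x5E=94: acc |= 94<<14 -> acc=1546122 shift=21 [end]
Varint 1: bytes[0:3] = 8A AF 5E -> value 1546122 (3 byte(s))
  byte[3]=0x83 cont=1 payload=0x03=3: acc |= 3<<0 -> acc=3 shift=7
  byte[4]=0x66 cont=0 payload=0x66=102: acc |= 102<<7 -> acc=13059 shift=14 [end]
Varint 2: bytes[3:5] = 83 66 -> value 13059 (2 byte(s))
  byte[5]=0xD5 cont=1 payload=0x55=85: acc |= 85<<0 -> acc=85 shift=7
  byte[6]=0xAA cont=1 payload=0x2A=42: acc |= 42<<7 -> acc=5461 shift=14
  byte[7]=0xBF cont=1 payload=0x3F=63: acc |= 63<<14 -> acc=1037653 shift=21
  byte[8]=0x03 cont=0 payload=0x03=3: acc |= 3<<21 -> acc=7329109 shift=28 [end]
Varint 3: bytes[5:9] = D5 AA BF 03 -> value 7329109 (4 byte(s))
  byte[9]=0xBA cont=1 payload=0x3A=58: acc |= 58<<0 -> acc=58 shift=7
  byte[10]=0x69 cont=0 payload=0x69=105: acc |= 105<<7 -> acc=13498 shift=14 [end]
Varint 4: bytes[9:11] = BA 69 -> value 13498 (2 byte(s))
  byte[11]=0x3F cont=0 payload=0x3F=63: acc |= 63<<0 -> acc=63 shift=7 [end]
Varint 5: bytes[11:12] = 3F -> value 63 (1 byte(s))
  byte[12]=0x06 cont=0 payload=0x06=6: acc |= 6<<0 -> acc=6 shift=7 [end]
Varint 6: bytes[12:13] = 06 -> value 6 (1 byte(s))

Answer: 3 2 4 2 1 1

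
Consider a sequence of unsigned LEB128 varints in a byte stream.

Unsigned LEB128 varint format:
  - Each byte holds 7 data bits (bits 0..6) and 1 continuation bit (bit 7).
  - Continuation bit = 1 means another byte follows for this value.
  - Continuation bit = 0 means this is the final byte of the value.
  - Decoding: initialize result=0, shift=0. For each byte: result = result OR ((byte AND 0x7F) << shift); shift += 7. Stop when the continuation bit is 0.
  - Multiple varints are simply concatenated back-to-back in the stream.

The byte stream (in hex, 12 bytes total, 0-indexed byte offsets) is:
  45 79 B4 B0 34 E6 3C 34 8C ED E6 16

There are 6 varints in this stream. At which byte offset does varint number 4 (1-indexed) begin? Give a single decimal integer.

Answer: 5

Derivation:
  byte[0]=0x45 cont=0 payload=0x45=69: acc |= 69<<0 -> acc=69 shift=7 [end]
Varint 1: bytes[0:1] = 45 -> value 69 (1 byte(s))
  byte[1]=0x79 cont=0 payload=0x79=121: acc |= 121<<0 -> acc=121 shift=7 [end]
Varint 2: bytes[1:2] = 79 -> value 121 (1 byte(s))
  byte[2]=0xB4 cont=1 payload=0x34=52: acc |= 52<<0 -> acc=52 shift=7
  byte[3]=0xB0 cont=1 payload=0x30=48: acc |= 48<<7 -> acc=6196 shift=14
  byte[4]=0x34 cont=0 payload=0x34=52: acc |= 52<<14 -> acc=858164 shift=21 [end]
Varint 3: bytes[2:5] = B4 B0 34 -> value 858164 (3 byte(s))
  byte[5]=0xE6 cont=1 payload=0x66=102: acc |= 102<<0 -> acc=102 shift=7
  byte[6]=0x3C cont=0 payload=0x3C=60: acc |= 60<<7 -> acc=7782 shift=14 [end]
Varint 4: bytes[5:7] = E6 3C -> value 7782 (2 byte(s))
  byte[7]=0x34 cont=0 payload=0x34=52: acc |= 52<<0 -> acc=52 shift=7 [end]
Varint 5: bytes[7:8] = 34 -> value 52 (1 byte(s))
  byte[8]=0x8C cont=1 payload=0x0C=12: acc |= 12<<0 -> acc=12 shift=7
  byte[9]=0xED cont=1 payload=0x6D=109: acc |= 109<<7 -> acc=13964 shift=14
  byte[10]=0xE6 cont=1 payload=0x66=102: acc |= 102<<14 -> acc=1685132 shift=21
  byte[11]=0x16 cont=0 payload=0x16=22: acc |= 22<<21 -> acc=47822476 shift=28 [end]
Varint 6: bytes[8:12] = 8C ED E6 16 -> value 47822476 (4 byte(s))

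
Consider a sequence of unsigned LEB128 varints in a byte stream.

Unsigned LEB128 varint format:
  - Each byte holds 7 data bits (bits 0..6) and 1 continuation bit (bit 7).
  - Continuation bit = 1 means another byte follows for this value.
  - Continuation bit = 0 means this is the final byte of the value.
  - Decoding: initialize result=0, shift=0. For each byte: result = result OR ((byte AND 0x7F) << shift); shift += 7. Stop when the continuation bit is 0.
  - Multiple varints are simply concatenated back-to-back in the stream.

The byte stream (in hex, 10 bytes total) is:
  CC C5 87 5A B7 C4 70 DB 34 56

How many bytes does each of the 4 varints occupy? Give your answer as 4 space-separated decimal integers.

Answer: 4 3 2 1

Derivation:
  byte[0]=0xCC cont=1 payload=0x4C=76: acc |= 76<<0 -> acc=76 shift=7
  byte[1]=0xC5 cont=1 payload=0x45=69: acc |= 69<<7 -> acc=8908 shift=14
  byte[2]=0x87 cont=1 payload=0x07=7: acc |= 7<<14 -> acc=123596 shift=21
  byte[3]=0x5A cont=0 payload=0x5A=90: acc |= 90<<21 -> acc=188867276 shift=28 [end]
Varint 1: bytes[0:4] = CC C5 87 5A -> value 188867276 (4 byte(s))
  byte[4]=0xB7 cont=1 payload=0x37=55: acc |= 55<<0 -> acc=55 shift=7
  byte[5]=0xC4 cont=1 payload=0x44=68: acc |= 68<<7 -> acc=8759 shift=14
  byte[6]=0x70 cont=0 payload=0x70=112: acc |= 112<<14 -> acc=1843767 shift=21 [end]
Varint 2: bytes[4:7] = B7 C4 70 -> value 1843767 (3 byte(s))
  byte[7]=0xDB cont=1 payload=0x5B=91: acc |= 91<<0 -> acc=91 shift=7
  byte[8]=0x34 cont=0 payload=0x34=52: acc |= 52<<7 -> acc=6747 shift=14 [end]
Varint 3: bytes[7:9] = DB 34 -> value 6747 (2 byte(s))
  byte[9]=0x56 cont=0 payload=0x56=86: acc |= 86<<0 -> acc=86 shift=7 [end]
Varint 4: bytes[9:10] = 56 -> value 86 (1 byte(s))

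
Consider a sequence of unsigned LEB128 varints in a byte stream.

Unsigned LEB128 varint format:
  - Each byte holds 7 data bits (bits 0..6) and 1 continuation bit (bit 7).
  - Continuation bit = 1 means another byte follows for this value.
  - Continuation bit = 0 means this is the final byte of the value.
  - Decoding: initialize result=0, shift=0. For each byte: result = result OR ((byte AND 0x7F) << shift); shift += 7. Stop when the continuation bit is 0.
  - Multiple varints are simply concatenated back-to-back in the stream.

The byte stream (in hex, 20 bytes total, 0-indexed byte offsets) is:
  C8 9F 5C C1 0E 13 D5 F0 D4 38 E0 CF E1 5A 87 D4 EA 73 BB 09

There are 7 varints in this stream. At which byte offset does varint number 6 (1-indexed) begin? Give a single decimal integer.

Answer: 14

Derivation:
  byte[0]=0xC8 cont=1 payload=0x48=72: acc |= 72<<0 -> acc=72 shift=7
  byte[1]=0x9F cont=1 payload=0x1F=31: acc |= 31<<7 -> acc=4040 shift=14
  byte[2]=0x5C cont=0 payload=0x5C=92: acc |= 92<<14 -> acc=1511368 shift=21 [end]
Varint 1: bytes[0:3] = C8 9F 5C -> value 1511368 (3 byte(s))
  byte[3]=0xC1 cont=1 payload=0x41=65: acc |= 65<<0 -> acc=65 shift=7
  byte[4]=0x0E cont=0 payload=0x0E=14: acc |= 14<<7 -> acc=1857 shift=14 [end]
Varint 2: bytes[3:5] = C1 0E -> value 1857 (2 byte(s))
  byte[5]=0x13 cont=0 payload=0x13=19: acc |= 19<<0 -> acc=19 shift=7 [end]
Varint 3: bytes[5:6] = 13 -> value 19 (1 byte(s))
  byte[6]=0xD5 cont=1 payload=0x55=85: acc |= 85<<0 -> acc=85 shift=7
  byte[7]=0xF0 cont=1 payload=0x70=112: acc |= 112<<7 -> acc=14421 shift=14
  byte[8]=0xD4 cont=1 payload=0x54=84: acc |= 84<<14 -> acc=1390677 shift=21
  byte[9]=0x38 cont=0 payload=0x38=56: acc |= 56<<21 -> acc=118831189 shift=28 [end]
Varint 4: bytes[6:10] = D5 F0 D4 38 -> value 118831189 (4 byte(s))
  byte[10]=0xE0 cont=1 payload=0x60=96: acc |= 96<<0 -> acc=96 shift=7
  byte[11]=0xCF cont=1 payload=0x4F=79: acc |= 79<<7 -> acc=10208 shift=14
  byte[12]=0xE1 cont=1 payload=0x61=97: acc |= 97<<14 -> acc=1599456 shift=21
  byte[13]=0x5A cont=0 payload=0x5A=90: acc |= 90<<21 -> acc=190343136 shift=28 [end]
Varint 5: bytes[10:14] = E0 CF E1 5A -> value 190343136 (4 byte(s))
  byte[14]=0x87 cont=1 payload=0x07=7: acc |= 7<<0 -> acc=7 shift=7
  byte[15]=0xD4 cont=1 payload=0x54=84: acc |= 84<<7 -> acc=10759 shift=14
  byte[16]=0xEA cont=1 payload=0x6A=106: acc |= 106<<14 -> acc=1747463 shift=21
  byte[17]=0x73 cont=0 payload=0x73=115: acc |= 115<<21 -> acc=242919943 shift=28 [end]
Varint 6: bytes[14:18] = 87 D4 EA 73 -> value 242919943 (4 byte(s))
  byte[18]=0xBB cont=1 payload=0x3B=59: acc |= 59<<0 -> acc=59 shift=7
  byte[19]=0x09 cont=0 payload=0x09=9: acc |= 9<<7 -> acc=1211 shift=14 [end]
Varint 7: bytes[18:20] = BB 09 -> value 1211 (2 byte(s))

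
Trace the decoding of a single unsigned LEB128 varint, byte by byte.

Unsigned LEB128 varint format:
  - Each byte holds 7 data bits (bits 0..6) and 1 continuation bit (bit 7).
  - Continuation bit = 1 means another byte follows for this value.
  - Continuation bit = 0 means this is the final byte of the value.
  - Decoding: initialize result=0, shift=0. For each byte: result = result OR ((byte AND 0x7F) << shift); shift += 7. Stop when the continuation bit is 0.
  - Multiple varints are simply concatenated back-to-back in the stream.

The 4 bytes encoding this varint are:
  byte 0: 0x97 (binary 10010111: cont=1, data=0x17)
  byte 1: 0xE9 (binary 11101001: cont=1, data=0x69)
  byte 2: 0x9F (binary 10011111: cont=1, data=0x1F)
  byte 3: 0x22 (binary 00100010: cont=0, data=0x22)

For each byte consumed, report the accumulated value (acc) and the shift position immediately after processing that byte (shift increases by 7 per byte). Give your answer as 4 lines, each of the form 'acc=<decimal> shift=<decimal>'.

byte 0=0x97: payload=0x17=23, contrib = 23<<0 = 23; acc -> 23, shift -> 7
byte 1=0xE9: payload=0x69=105, contrib = 105<<7 = 13440; acc -> 13463, shift -> 14
byte 2=0x9F: payload=0x1F=31, contrib = 31<<14 = 507904; acc -> 521367, shift -> 21
byte 3=0x22: payload=0x22=34, contrib = 34<<21 = 71303168; acc -> 71824535, shift -> 28

Answer: acc=23 shift=7
acc=13463 shift=14
acc=521367 shift=21
acc=71824535 shift=28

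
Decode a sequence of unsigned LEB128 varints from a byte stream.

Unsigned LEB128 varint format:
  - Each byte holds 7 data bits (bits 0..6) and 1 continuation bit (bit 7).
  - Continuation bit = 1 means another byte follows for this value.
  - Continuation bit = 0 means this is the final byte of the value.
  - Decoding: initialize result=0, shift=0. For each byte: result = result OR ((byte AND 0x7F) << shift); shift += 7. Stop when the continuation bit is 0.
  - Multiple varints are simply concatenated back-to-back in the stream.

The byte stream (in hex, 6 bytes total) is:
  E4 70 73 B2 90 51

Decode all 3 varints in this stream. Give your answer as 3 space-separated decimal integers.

Answer: 14436 115 1329202

Derivation:
  byte[0]=0xE4 cont=1 payload=0x64=100: acc |= 100<<0 -> acc=100 shift=7
  byte[1]=0x70 cont=0 payload=0x70=112: acc |= 112<<7 -> acc=14436 shift=14 [end]
Varint 1: bytes[0:2] = E4 70 -> value 14436 (2 byte(s))
  byte[2]=0x73 cont=0 payload=0x73=115: acc |= 115<<0 -> acc=115 shift=7 [end]
Varint 2: bytes[2:3] = 73 -> value 115 (1 byte(s))
  byte[3]=0xB2 cont=1 payload=0x32=50: acc |= 50<<0 -> acc=50 shift=7
  byte[4]=0x90 cont=1 payload=0x10=16: acc |= 16<<7 -> acc=2098 shift=14
  byte[5]=0x51 cont=0 payload=0x51=81: acc |= 81<<14 -> acc=1329202 shift=21 [end]
Varint 3: bytes[3:6] = B2 90 51 -> value 1329202 (3 byte(s))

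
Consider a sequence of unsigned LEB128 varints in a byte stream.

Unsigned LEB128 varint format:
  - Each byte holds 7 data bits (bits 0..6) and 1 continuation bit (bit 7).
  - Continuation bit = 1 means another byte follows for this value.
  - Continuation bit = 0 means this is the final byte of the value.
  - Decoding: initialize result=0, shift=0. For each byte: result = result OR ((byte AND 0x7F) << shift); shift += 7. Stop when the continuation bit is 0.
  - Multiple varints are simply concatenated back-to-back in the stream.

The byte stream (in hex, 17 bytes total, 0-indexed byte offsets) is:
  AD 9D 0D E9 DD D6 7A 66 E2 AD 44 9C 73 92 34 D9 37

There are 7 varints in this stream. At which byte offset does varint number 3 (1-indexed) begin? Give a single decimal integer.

  byte[0]=0xAD cont=1 payload=0x2D=45: acc |= 45<<0 -> acc=45 shift=7
  byte[1]=0x9D cont=1 payload=0x1D=29: acc |= 29<<7 -> acc=3757 shift=14
  byte[2]=0x0D cont=0 payload=0x0D=13: acc |= 13<<14 -> acc=216749 shift=21 [end]
Varint 1: bytes[0:3] = AD 9D 0D -> value 216749 (3 byte(s))
  byte[3]=0xE9 cont=1 payload=0x69=105: acc |= 105<<0 -> acc=105 shift=7
  byte[4]=0xDD cont=1 payload=0x5D=93: acc |= 93<<7 -> acc=12009 shift=14
  byte[5]=0xD6 cont=1 payload=0x56=86: acc |= 86<<14 -> acc=1421033 shift=21
  byte[6]=0x7A cont=0 payload=0x7A=122: acc |= 122<<21 -> acc=257273577 shift=28 [end]
Varint 2: bytes[3:7] = E9 DD D6 7A -> value 257273577 (4 byte(s))
  byte[7]=0x66 cont=0 payload=0x66=102: acc |= 102<<0 -> acc=102 shift=7 [end]
Varint 3: bytes[7:8] = 66 -> value 102 (1 byte(s))
  byte[8]=0xE2 cont=1 payload=0x62=98: acc |= 98<<0 -> acc=98 shift=7
  byte[9]=0xAD cont=1 payload=0x2D=45: acc |= 45<<7 -> acc=5858 shift=14
  byte[10]=0x44 cont=0 payload=0x44=68: acc |= 68<<14 -> acc=1119970 shift=21 [end]
Varint 4: bytes[8:11] = E2 AD 44 -> value 1119970 (3 byte(s))
  byte[11]=0x9C cont=1 payload=0x1C=28: acc |= 28<<0 -> acc=28 shift=7
  byte[12]=0x73 cont=0 payload=0x73=115: acc |= 115<<7 -> acc=14748 shift=14 [end]
Varint 5: bytes[11:13] = 9C 73 -> value 14748 (2 byte(s))
  byte[13]=0x92 cont=1 payload=0x12=18: acc |= 18<<0 -> acc=18 shift=7
  byte[14]=0x34 cont=0 payload=0x34=52: acc |= 52<<7 -> acc=6674 shift=14 [end]
Varint 6: bytes[13:15] = 92 34 -> value 6674 (2 byte(s))
  byte[15]=0xD9 cont=1 payload=0x59=89: acc |= 89<<0 -> acc=89 shift=7
  byte[16]=0x37 cont=0 payload=0x37=55: acc |= 55<<7 -> acc=7129 shift=14 [end]
Varint 7: bytes[15:17] = D9 37 -> value 7129 (2 byte(s))

Answer: 7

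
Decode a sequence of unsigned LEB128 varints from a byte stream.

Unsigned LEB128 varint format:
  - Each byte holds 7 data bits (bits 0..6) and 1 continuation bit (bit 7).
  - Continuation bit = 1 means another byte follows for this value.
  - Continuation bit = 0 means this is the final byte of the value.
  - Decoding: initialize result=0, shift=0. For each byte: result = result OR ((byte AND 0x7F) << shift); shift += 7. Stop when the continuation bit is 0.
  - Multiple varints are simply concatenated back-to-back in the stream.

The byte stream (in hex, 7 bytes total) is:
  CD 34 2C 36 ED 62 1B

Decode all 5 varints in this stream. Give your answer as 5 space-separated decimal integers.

Answer: 6733 44 54 12653 27

Derivation:
  byte[0]=0xCD cont=1 payload=0x4D=77: acc |= 77<<0 -> acc=77 shift=7
  byte[1]=0x34 cont=0 payload=0x34=52: acc |= 52<<7 -> acc=6733 shift=14 [end]
Varint 1: bytes[0:2] = CD 34 -> value 6733 (2 byte(s))
  byte[2]=0x2C cont=0 payload=0x2C=44: acc |= 44<<0 -> acc=44 shift=7 [end]
Varint 2: bytes[2:3] = 2C -> value 44 (1 byte(s))
  byte[3]=0x36 cont=0 payload=0x36=54: acc |= 54<<0 -> acc=54 shift=7 [end]
Varint 3: bytes[3:4] = 36 -> value 54 (1 byte(s))
  byte[4]=0xED cont=1 payload=0x6D=109: acc |= 109<<0 -> acc=109 shift=7
  byte[5]=0x62 cont=0 payload=0x62=98: acc |= 98<<7 -> acc=12653 shift=14 [end]
Varint 4: bytes[4:6] = ED 62 -> value 12653 (2 byte(s))
  byte[6]=0x1B cont=0 payload=0x1B=27: acc |= 27<<0 -> acc=27 shift=7 [end]
Varint 5: bytes[6:7] = 1B -> value 27 (1 byte(s))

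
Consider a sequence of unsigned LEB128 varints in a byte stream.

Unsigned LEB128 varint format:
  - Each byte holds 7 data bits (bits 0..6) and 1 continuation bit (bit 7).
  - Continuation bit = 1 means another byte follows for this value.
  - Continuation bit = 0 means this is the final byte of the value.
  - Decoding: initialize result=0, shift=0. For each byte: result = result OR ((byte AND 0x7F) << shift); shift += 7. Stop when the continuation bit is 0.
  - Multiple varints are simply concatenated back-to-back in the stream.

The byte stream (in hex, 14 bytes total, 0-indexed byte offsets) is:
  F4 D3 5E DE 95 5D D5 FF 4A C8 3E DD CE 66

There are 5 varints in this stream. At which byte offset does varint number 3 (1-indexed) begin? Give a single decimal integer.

  byte[0]=0xF4 cont=1 payload=0x74=116: acc |= 116<<0 -> acc=116 shift=7
  byte[1]=0xD3 cont=1 payload=0x53=83: acc |= 83<<7 -> acc=10740 shift=14
  byte[2]=0x5E cont=0 payload=0x5E=94: acc |= 94<<14 -> acc=1550836 shift=21 [end]
Varint 1: bytes[0:3] = F4 D3 5E -> value 1550836 (3 byte(s))
  byte[3]=0xDE cont=1 payload=0x5E=94: acc |= 94<<0 -> acc=94 shift=7
  byte[4]=0x95 cont=1 payload=0x15=21: acc |= 21<<7 -> acc=2782 shift=14
  byte[5]=0x5D cont=0 payload=0x5D=93: acc |= 93<<14 -> acc=1526494 shift=21 [end]
Varint 2: bytes[3:6] = DE 95 5D -> value 1526494 (3 byte(s))
  byte[6]=0xD5 cont=1 payload=0x55=85: acc |= 85<<0 -> acc=85 shift=7
  byte[7]=0xFF cont=1 payload=0x7F=127: acc |= 127<<7 -> acc=16341 shift=14
  byte[8]=0x4A cont=0 payload=0x4A=74: acc |= 74<<14 -> acc=1228757 shift=21 [end]
Varint 3: bytes[6:9] = D5 FF 4A -> value 1228757 (3 byte(s))
  byte[9]=0xC8 cont=1 payload=0x48=72: acc |= 72<<0 -> acc=72 shift=7
  byte[10]=0x3E cont=0 payload=0x3E=62: acc |= 62<<7 -> acc=8008 shift=14 [end]
Varint 4: bytes[9:11] = C8 3E -> value 8008 (2 byte(s))
  byte[11]=0xDD cont=1 payload=0x5D=93: acc |= 93<<0 -> acc=93 shift=7
  byte[12]=0xCE cont=1 payload=0x4E=78: acc |= 78<<7 -> acc=10077 shift=14
  byte[13]=0x66 cont=0 payload=0x66=102: acc |= 102<<14 -> acc=1681245 shift=21 [end]
Varint 5: bytes[11:14] = DD CE 66 -> value 1681245 (3 byte(s))

Answer: 6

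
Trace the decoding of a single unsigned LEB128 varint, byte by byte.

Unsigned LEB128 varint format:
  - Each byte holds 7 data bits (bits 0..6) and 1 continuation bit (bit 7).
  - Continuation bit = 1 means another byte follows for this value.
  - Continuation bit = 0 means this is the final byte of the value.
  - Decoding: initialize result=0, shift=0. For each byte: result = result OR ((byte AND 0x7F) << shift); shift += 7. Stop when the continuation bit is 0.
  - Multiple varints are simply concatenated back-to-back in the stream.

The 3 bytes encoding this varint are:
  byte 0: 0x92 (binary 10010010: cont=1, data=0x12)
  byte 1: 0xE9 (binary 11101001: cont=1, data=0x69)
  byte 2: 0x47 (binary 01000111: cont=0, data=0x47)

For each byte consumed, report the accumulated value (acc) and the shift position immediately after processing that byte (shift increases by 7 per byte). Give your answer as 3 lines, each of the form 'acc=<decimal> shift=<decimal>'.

byte 0=0x92: payload=0x12=18, contrib = 18<<0 = 18; acc -> 18, shift -> 7
byte 1=0xE9: payload=0x69=105, contrib = 105<<7 = 13440; acc -> 13458, shift -> 14
byte 2=0x47: payload=0x47=71, contrib = 71<<14 = 1163264; acc -> 1176722, shift -> 21

Answer: acc=18 shift=7
acc=13458 shift=14
acc=1176722 shift=21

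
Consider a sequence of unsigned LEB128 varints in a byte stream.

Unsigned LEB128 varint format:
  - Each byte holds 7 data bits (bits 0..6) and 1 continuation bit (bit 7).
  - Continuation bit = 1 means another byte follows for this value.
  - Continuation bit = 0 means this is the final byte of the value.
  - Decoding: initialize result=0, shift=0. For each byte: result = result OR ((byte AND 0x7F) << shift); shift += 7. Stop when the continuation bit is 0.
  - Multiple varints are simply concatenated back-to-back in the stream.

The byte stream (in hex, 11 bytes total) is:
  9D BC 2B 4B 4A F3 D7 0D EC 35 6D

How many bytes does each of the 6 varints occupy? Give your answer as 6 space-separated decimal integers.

Answer: 3 1 1 3 2 1

Derivation:
  byte[0]=0x9D cont=1 payload=0x1D=29: acc |= 29<<0 -> acc=29 shift=7
  byte[1]=0xBC cont=1 payload=0x3C=60: acc |= 60<<7 -> acc=7709 shift=14
  byte[2]=0x2B cont=0 payload=0x2B=43: acc |= 43<<14 -> acc=712221 shift=21 [end]
Varint 1: bytes[0:3] = 9D BC 2B -> value 712221 (3 byte(s))
  byte[3]=0x4B cont=0 payload=0x4B=75: acc |= 75<<0 -> acc=75 shift=7 [end]
Varint 2: bytes[3:4] = 4B -> value 75 (1 byte(s))
  byte[4]=0x4A cont=0 payload=0x4A=74: acc |= 74<<0 -> acc=74 shift=7 [end]
Varint 3: bytes[4:5] = 4A -> value 74 (1 byte(s))
  byte[5]=0xF3 cont=1 payload=0x73=115: acc |= 115<<0 -> acc=115 shift=7
  byte[6]=0xD7 cont=1 payload=0x57=87: acc |= 87<<7 -> acc=11251 shift=14
  byte[7]=0x0D cont=0 payload=0x0D=13: acc |= 13<<14 -> acc=224243 shift=21 [end]
Varint 4: bytes[5:8] = F3 D7 0D -> value 224243 (3 byte(s))
  byte[8]=0xEC cont=1 payload=0x6C=108: acc |= 108<<0 -> acc=108 shift=7
  byte[9]=0x35 cont=0 payload=0x35=53: acc |= 53<<7 -> acc=6892 shift=14 [end]
Varint 5: bytes[8:10] = EC 35 -> value 6892 (2 byte(s))
  byte[10]=0x6D cont=0 payload=0x6D=109: acc |= 109<<0 -> acc=109 shift=7 [end]
Varint 6: bytes[10:11] = 6D -> value 109 (1 byte(s))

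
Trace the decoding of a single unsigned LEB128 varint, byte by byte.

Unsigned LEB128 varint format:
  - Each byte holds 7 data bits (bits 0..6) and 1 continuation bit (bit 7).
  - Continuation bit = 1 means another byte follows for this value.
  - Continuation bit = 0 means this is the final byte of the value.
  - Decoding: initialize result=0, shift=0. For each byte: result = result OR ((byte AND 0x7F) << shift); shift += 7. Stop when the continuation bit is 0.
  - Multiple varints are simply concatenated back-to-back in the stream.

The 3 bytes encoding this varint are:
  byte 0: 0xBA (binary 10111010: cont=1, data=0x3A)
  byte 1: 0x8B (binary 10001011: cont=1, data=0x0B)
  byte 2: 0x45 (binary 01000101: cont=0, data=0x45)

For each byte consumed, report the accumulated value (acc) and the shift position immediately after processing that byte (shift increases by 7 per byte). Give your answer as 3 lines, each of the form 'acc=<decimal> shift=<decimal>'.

byte 0=0xBA: payload=0x3A=58, contrib = 58<<0 = 58; acc -> 58, shift -> 7
byte 1=0x8B: payload=0x0B=11, contrib = 11<<7 = 1408; acc -> 1466, shift -> 14
byte 2=0x45: payload=0x45=69, contrib = 69<<14 = 1130496; acc -> 1131962, shift -> 21

Answer: acc=58 shift=7
acc=1466 shift=14
acc=1131962 shift=21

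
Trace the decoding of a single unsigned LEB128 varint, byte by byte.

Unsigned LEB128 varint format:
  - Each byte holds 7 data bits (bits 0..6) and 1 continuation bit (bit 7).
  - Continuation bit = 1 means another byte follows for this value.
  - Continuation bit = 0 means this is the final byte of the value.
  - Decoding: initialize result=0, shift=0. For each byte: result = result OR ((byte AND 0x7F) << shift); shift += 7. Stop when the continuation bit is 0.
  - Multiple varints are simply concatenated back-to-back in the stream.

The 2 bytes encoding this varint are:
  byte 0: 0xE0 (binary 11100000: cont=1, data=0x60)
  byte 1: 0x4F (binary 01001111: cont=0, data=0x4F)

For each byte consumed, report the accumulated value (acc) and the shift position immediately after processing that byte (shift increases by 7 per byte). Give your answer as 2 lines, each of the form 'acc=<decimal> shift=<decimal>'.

byte 0=0xE0: payload=0x60=96, contrib = 96<<0 = 96; acc -> 96, shift -> 7
byte 1=0x4F: payload=0x4F=79, contrib = 79<<7 = 10112; acc -> 10208, shift -> 14

Answer: acc=96 shift=7
acc=10208 shift=14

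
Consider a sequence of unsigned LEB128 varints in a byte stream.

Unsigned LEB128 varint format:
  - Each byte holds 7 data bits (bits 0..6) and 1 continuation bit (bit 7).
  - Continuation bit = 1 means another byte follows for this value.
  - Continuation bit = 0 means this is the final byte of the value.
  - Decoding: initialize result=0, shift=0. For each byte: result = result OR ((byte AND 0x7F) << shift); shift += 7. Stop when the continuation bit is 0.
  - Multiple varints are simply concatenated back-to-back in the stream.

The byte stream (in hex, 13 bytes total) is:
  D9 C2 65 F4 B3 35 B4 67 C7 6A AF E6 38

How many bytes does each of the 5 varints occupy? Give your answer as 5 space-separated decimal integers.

  byte[0]=0xD9 cont=1 payload=0x59=89: acc |= 89<<0 -> acc=89 shift=7
  byte[1]=0xC2 cont=1 payload=0x42=66: acc |= 66<<7 -> acc=8537 shift=14
  byte[2]=0x65 cont=0 payload=0x65=101: acc |= 101<<14 -> acc=1663321 shift=21 [end]
Varint 1: bytes[0:3] = D9 C2 65 -> value 1663321 (3 byte(s))
  byte[3]=0xF4 cont=1 payload=0x74=116: acc |= 116<<0 -> acc=116 shift=7
  byte[4]=0xB3 cont=1 payload=0x33=51: acc |= 51<<7 -> acc=6644 shift=14
  byte[5]=0x35 cont=0 payload=0x35=53: acc |= 53<<14 -> acc=874996 shift=21 [end]
Varint 2: bytes[3:6] = F4 B3 35 -> value 874996 (3 byte(s))
  byte[6]=0xB4 cont=1 payload=0x34=52: acc |= 52<<0 -> acc=52 shift=7
  byte[7]=0x67 cont=0 payload=0x67=103: acc |= 103<<7 -> acc=13236 shift=14 [end]
Varint 3: bytes[6:8] = B4 67 -> value 13236 (2 byte(s))
  byte[8]=0xC7 cont=1 payload=0x47=71: acc |= 71<<0 -> acc=71 shift=7
  byte[9]=0x6A cont=0 payload=0x6A=106: acc |= 106<<7 -> acc=13639 shift=14 [end]
Varint 4: bytes[8:10] = C7 6A -> value 13639 (2 byte(s))
  byte[10]=0xAF cont=1 payload=0x2F=47: acc |= 47<<0 -> acc=47 shift=7
  byte[11]=0xE6 cont=1 payload=0x66=102: acc |= 102<<7 -> acc=13103 shift=14
  byte[12]=0x38 cont=0 payload=0x38=56: acc |= 56<<14 -> acc=930607 shift=21 [end]
Varint 5: bytes[10:13] = AF E6 38 -> value 930607 (3 byte(s))

Answer: 3 3 2 2 3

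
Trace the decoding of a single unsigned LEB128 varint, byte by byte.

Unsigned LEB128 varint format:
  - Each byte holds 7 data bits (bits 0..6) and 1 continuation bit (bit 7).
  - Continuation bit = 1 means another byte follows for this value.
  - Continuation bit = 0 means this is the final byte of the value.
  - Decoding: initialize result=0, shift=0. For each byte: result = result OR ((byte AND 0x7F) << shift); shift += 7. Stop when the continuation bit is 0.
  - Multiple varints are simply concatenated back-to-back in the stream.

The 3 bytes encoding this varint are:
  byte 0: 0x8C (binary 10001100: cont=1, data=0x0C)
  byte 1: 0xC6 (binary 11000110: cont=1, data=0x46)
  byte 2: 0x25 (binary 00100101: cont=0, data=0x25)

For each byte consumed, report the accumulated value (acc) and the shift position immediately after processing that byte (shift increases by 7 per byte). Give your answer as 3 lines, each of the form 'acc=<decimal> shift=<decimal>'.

byte 0=0x8C: payload=0x0C=12, contrib = 12<<0 = 12; acc -> 12, shift -> 7
byte 1=0xC6: payload=0x46=70, contrib = 70<<7 = 8960; acc -> 8972, shift -> 14
byte 2=0x25: payload=0x25=37, contrib = 37<<14 = 606208; acc -> 615180, shift -> 21

Answer: acc=12 shift=7
acc=8972 shift=14
acc=615180 shift=21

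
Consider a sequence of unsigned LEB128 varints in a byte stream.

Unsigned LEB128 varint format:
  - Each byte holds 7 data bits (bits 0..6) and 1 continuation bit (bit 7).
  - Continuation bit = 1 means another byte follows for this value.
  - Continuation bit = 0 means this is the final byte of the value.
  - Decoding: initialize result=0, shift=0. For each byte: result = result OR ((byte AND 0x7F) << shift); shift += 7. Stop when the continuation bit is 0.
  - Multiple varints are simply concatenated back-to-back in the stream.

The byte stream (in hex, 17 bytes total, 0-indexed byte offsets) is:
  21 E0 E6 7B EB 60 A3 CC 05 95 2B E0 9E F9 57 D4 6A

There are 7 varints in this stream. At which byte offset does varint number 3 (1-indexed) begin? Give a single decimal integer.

Answer: 4

Derivation:
  byte[0]=0x21 cont=0 payload=0x21=33: acc |= 33<<0 -> acc=33 shift=7 [end]
Varint 1: bytes[0:1] = 21 -> value 33 (1 byte(s))
  byte[1]=0xE0 cont=1 payload=0x60=96: acc |= 96<<0 -> acc=96 shift=7
  byte[2]=0xE6 cont=1 payload=0x66=102: acc |= 102<<7 -> acc=13152 shift=14
  byte[3]=0x7B cont=0 payload=0x7B=123: acc |= 123<<14 -> acc=2028384 shift=21 [end]
Varint 2: bytes[1:4] = E0 E6 7B -> value 2028384 (3 byte(s))
  byte[4]=0xEB cont=1 payload=0x6B=107: acc |= 107<<0 -> acc=107 shift=7
  byte[5]=0x60 cont=0 payload=0x60=96: acc |= 96<<7 -> acc=12395 shift=14 [end]
Varint 3: bytes[4:6] = EB 60 -> value 12395 (2 byte(s))
  byte[6]=0xA3 cont=1 payload=0x23=35: acc |= 35<<0 -> acc=35 shift=7
  byte[7]=0xCC cont=1 payload=0x4C=76: acc |= 76<<7 -> acc=9763 shift=14
  byte[8]=0x05 cont=0 payload=0x05=5: acc |= 5<<14 -> acc=91683 shift=21 [end]
Varint 4: bytes[6:9] = A3 CC 05 -> value 91683 (3 byte(s))
  byte[9]=0x95 cont=1 payload=0x15=21: acc |= 21<<0 -> acc=21 shift=7
  byte[10]=0x2B cont=0 payload=0x2B=43: acc |= 43<<7 -> acc=5525 shift=14 [end]
Varint 5: bytes[9:11] = 95 2B -> value 5525 (2 byte(s))
  byte[11]=0xE0 cont=1 payload=0x60=96: acc |= 96<<0 -> acc=96 shift=7
  byte[12]=0x9E cont=1 payload=0x1E=30: acc |= 30<<7 -> acc=3936 shift=14
  byte[13]=0xF9 cont=1 payload=0x79=121: acc |= 121<<14 -> acc=1986400 shift=21
  byte[14]=0x57 cont=0 payload=0x57=87: acc |= 87<<21 -> acc=184438624 shift=28 [end]
Varint 6: bytes[11:15] = E0 9E F9 57 -> value 184438624 (4 byte(s))
  byte[15]=0xD4 cont=1 payload=0x54=84: acc |= 84<<0 -> acc=84 shift=7
  byte[16]=0x6A cont=0 payload=0x6A=106: acc |= 106<<7 -> acc=13652 shift=14 [end]
Varint 7: bytes[15:17] = D4 6A -> value 13652 (2 byte(s))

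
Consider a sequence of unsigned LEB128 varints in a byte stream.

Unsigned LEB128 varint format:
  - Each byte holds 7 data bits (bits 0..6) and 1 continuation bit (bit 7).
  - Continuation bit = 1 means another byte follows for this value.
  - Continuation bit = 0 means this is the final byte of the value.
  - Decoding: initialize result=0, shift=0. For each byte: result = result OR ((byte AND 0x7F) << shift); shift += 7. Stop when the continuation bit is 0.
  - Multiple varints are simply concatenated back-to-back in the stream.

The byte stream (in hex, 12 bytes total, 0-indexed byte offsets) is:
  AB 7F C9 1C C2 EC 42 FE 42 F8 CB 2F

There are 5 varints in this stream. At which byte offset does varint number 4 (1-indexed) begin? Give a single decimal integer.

  byte[0]=0xAB cont=1 payload=0x2B=43: acc |= 43<<0 -> acc=43 shift=7
  byte[1]=0x7F cont=0 payload=0x7F=127: acc |= 127<<7 -> acc=16299 shift=14 [end]
Varint 1: bytes[0:2] = AB 7F -> value 16299 (2 byte(s))
  byte[2]=0xC9 cont=1 payload=0x49=73: acc |= 73<<0 -> acc=73 shift=7
  byte[3]=0x1C cont=0 payload=0x1C=28: acc |= 28<<7 -> acc=3657 shift=14 [end]
Varint 2: bytes[2:4] = C9 1C -> value 3657 (2 byte(s))
  byte[4]=0xC2 cont=1 payload=0x42=66: acc |= 66<<0 -> acc=66 shift=7
  byte[5]=0xEC cont=1 payload=0x6C=108: acc |= 108<<7 -> acc=13890 shift=14
  byte[6]=0x42 cont=0 payload=0x42=66: acc |= 66<<14 -> acc=1095234 shift=21 [end]
Varint 3: bytes[4:7] = C2 EC 42 -> value 1095234 (3 byte(s))
  byte[7]=0xFE cont=1 payload=0x7E=126: acc |= 126<<0 -> acc=126 shift=7
  byte[8]=0x42 cont=0 payload=0x42=66: acc |= 66<<7 -> acc=8574 shift=14 [end]
Varint 4: bytes[7:9] = FE 42 -> value 8574 (2 byte(s))
  byte[9]=0xF8 cont=1 payload=0x78=120: acc |= 120<<0 -> acc=120 shift=7
  byte[10]=0xCB cont=1 payload=0x4B=75: acc |= 75<<7 -> acc=9720 shift=14
  byte[11]=0x2F cont=0 payload=0x2F=47: acc |= 47<<14 -> acc=779768 shift=21 [end]
Varint 5: bytes[9:12] = F8 CB 2F -> value 779768 (3 byte(s))

Answer: 7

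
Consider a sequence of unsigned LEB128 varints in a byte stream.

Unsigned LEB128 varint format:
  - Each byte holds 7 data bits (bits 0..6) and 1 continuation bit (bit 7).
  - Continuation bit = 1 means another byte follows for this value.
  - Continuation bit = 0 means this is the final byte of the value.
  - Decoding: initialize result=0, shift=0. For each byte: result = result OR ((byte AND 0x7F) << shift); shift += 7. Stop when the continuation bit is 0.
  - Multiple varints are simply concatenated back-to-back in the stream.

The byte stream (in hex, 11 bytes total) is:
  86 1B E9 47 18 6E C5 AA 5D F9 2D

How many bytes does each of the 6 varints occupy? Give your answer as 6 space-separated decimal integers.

Answer: 2 2 1 1 3 2

Derivation:
  byte[0]=0x86 cont=1 payload=0x06=6: acc |= 6<<0 -> acc=6 shift=7
  byte[1]=0x1B cont=0 payload=0x1B=27: acc |= 27<<7 -> acc=3462 shift=14 [end]
Varint 1: bytes[0:2] = 86 1B -> value 3462 (2 byte(s))
  byte[2]=0xE9 cont=1 payload=0x69=105: acc |= 105<<0 -> acc=105 shift=7
  byte[3]=0x47 cont=0 payload=0x47=71: acc |= 71<<7 -> acc=9193 shift=14 [end]
Varint 2: bytes[2:4] = E9 47 -> value 9193 (2 byte(s))
  byte[4]=0x18 cont=0 payload=0x18=24: acc |= 24<<0 -> acc=24 shift=7 [end]
Varint 3: bytes[4:5] = 18 -> value 24 (1 byte(s))
  byte[5]=0x6E cont=0 payload=0x6E=110: acc |= 110<<0 -> acc=110 shift=7 [end]
Varint 4: bytes[5:6] = 6E -> value 110 (1 byte(s))
  byte[6]=0xC5 cont=1 payload=0x45=69: acc |= 69<<0 -> acc=69 shift=7
  byte[7]=0xAA cont=1 payload=0x2A=42: acc |= 42<<7 -> acc=5445 shift=14
  byte[8]=0x5D cont=0 payload=0x5D=93: acc |= 93<<14 -> acc=1529157 shift=21 [end]
Varint 5: bytes[6:9] = C5 AA 5D -> value 1529157 (3 byte(s))
  byte[9]=0xF9 cont=1 payload=0x79=121: acc |= 121<<0 -> acc=121 shift=7
  byte[10]=0x2D cont=0 payload=0x2D=45: acc |= 45<<7 -> acc=5881 shift=14 [end]
Varint 6: bytes[9:11] = F9 2D -> value 5881 (2 byte(s))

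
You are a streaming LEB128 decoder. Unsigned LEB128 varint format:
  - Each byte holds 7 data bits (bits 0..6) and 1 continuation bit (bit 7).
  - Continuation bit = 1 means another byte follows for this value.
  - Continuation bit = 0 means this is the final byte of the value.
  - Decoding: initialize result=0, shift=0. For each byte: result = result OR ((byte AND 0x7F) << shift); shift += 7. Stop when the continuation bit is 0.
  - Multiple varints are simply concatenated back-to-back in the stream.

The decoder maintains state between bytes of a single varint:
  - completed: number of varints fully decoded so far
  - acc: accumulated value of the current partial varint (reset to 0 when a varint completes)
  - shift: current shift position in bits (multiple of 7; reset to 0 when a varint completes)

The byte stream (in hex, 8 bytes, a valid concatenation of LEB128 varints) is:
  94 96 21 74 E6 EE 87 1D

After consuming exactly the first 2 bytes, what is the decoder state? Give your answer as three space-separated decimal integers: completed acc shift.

byte[0]=0x94 cont=1 payload=0x14: acc |= 20<<0 -> completed=0 acc=20 shift=7
byte[1]=0x96 cont=1 payload=0x16: acc |= 22<<7 -> completed=0 acc=2836 shift=14

Answer: 0 2836 14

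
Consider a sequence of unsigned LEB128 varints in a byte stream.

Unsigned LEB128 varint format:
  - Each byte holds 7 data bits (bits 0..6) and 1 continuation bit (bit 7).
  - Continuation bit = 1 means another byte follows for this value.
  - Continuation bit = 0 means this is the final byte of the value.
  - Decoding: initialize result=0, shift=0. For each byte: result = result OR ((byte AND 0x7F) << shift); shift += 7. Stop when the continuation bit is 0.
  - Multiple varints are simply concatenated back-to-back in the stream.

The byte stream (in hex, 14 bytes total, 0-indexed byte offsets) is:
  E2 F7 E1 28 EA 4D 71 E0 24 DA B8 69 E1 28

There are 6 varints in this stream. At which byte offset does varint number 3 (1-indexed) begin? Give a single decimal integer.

  byte[0]=0xE2 cont=1 payload=0x62=98: acc |= 98<<0 -> acc=98 shift=7
  byte[1]=0xF7 cont=1 payload=0x77=119: acc |= 119<<7 -> acc=15330 shift=14
  byte[2]=0xE1 cont=1 payload=0x61=97: acc |= 97<<14 -> acc=1604578 shift=21
  byte[3]=0x28 cont=0 payload=0x28=40: acc |= 40<<21 -> acc=85490658 shift=28 [end]
Varint 1: bytes[0:4] = E2 F7 E1 28 -> value 85490658 (4 byte(s))
  byte[4]=0xEA cont=1 payload=0x6A=106: acc |= 106<<0 -> acc=106 shift=7
  byte[5]=0x4D cont=0 payload=0x4D=77: acc |= 77<<7 -> acc=9962 shift=14 [end]
Varint 2: bytes[4:6] = EA 4D -> value 9962 (2 byte(s))
  byte[6]=0x71 cont=0 payload=0x71=113: acc |= 113<<0 -> acc=113 shift=7 [end]
Varint 3: bytes[6:7] = 71 -> value 113 (1 byte(s))
  byte[7]=0xE0 cont=1 payload=0x60=96: acc |= 96<<0 -> acc=96 shift=7
  byte[8]=0x24 cont=0 payload=0x24=36: acc |= 36<<7 -> acc=4704 shift=14 [end]
Varint 4: bytes[7:9] = E0 24 -> value 4704 (2 byte(s))
  byte[9]=0xDA cont=1 payload=0x5A=90: acc |= 90<<0 -> acc=90 shift=7
  byte[10]=0xB8 cont=1 payload=0x38=56: acc |= 56<<7 -> acc=7258 shift=14
  byte[11]=0x69 cont=0 payload=0x69=105: acc |= 105<<14 -> acc=1727578 shift=21 [end]
Varint 5: bytes[9:12] = DA B8 69 -> value 1727578 (3 byte(s))
  byte[12]=0xE1 cont=1 payload=0x61=97: acc |= 97<<0 -> acc=97 shift=7
  byte[13]=0x28 cont=0 payload=0x28=40: acc |= 40<<7 -> acc=5217 shift=14 [end]
Varint 6: bytes[12:14] = E1 28 -> value 5217 (2 byte(s))

Answer: 6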